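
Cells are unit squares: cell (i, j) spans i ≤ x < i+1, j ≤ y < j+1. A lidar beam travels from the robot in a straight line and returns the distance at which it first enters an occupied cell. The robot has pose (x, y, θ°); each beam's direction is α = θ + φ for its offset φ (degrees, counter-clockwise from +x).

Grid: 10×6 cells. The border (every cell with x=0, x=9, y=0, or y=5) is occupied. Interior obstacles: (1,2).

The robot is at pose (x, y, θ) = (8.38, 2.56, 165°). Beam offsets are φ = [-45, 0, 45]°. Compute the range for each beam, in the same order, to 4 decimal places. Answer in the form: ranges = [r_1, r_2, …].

ranges = [2.8175, 7.6403, 3.1200]

beam 1: φ=-45°, α=120°
  direction (-0.5000, 0.8660); cell (8,2); t to first gridline: x 0.7600, y 0.5081 (then +2.0000 / +1.1547)
    (8,3) via y @ 0.5081
    (7,3) via x @ 0.7600
    (7,4) via y @ 1.6628
    (6,4) via x @ 2.7600
    (6,5) via y @ 2.8175  # hit
  → r_1 = 2.8175
beam 2: φ=0°, α=165°
  direction (-0.9659, 0.2588); cell (8,2); t to first gridline: x 0.3934, y 1.7000 (then +1.0353 / +3.8637)
    (7,2) via x @ 0.3934
    (6,2) via x @ 1.4287
    (6,3) via y @ 1.7000
    (5,3) via x @ 2.4640
    (4,3) via x @ 3.4992
    (3,3) via x @ 4.5345
    (3,4) via y @ 5.5637
    (2,4) via x @ 5.5698
    (1,4) via x @ 6.6051
    (0,4) via x @ 7.6403  # hit
  → r_2 = 7.6403
beam 3: φ=45°, α=210°
  direction (-0.8660, -0.5000); cell (8,2); t to first gridline: x 0.4388, y 1.1200 (then +1.1547 / +2.0000)
    (7,2) via x @ 0.4388
    (7,1) via y @ 1.1200
    (6,1) via x @ 1.5935
    (5,1) via x @ 2.7482
    (5,0) via y @ 3.1200  # hit
  → r_3 = 3.1200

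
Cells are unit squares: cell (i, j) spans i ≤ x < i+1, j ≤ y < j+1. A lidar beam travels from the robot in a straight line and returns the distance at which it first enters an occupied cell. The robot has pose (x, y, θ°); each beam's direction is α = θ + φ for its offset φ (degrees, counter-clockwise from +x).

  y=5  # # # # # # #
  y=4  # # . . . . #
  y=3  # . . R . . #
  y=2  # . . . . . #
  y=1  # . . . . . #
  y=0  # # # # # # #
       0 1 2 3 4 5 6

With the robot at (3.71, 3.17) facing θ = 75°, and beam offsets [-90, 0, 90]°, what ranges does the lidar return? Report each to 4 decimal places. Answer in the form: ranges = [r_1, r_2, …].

ranges = [2.3708, 1.8946, 2.8056]

beam 1: φ=-90°, α=345°
  cosα=0.9659 sinα=-0.2588 | (3,3) | tMaxX 0.3002 tMaxY 0.6568 | tΔX 1.0353 tΔY 3.8637
    t=0.3002 [x] (4,3)
    t=0.6568 [y] (4,2)
    t=1.3355 [x] (5,2)
    t=2.3708 [x] (6,2) — stop
  → r_1 = 2.3708
beam 2: φ=0°, α=75°
  cosα=0.2588 sinα=0.9659 | (3,3) | tMaxX 1.1205 tMaxY 0.8593 | tΔX 3.8637 tΔY 1.0353
    t=0.8593 [y] (3,4)
    t=1.1205 [x] (4,4)
    t=1.8946 [y] (4,5) — stop
  → r_2 = 1.8946
beam 3: φ=90°, α=165°
  cosα=-0.9659 sinα=0.2588 | (3,3) | tMaxX 0.7350 tMaxY 3.2069 | tΔX 1.0353 tΔY 3.8637
    t=0.7350 [x] (2,3)
    t=1.7703 [x] (1,3)
    t=2.8056 [x] (0,3) — stop
  → r_3 = 2.8056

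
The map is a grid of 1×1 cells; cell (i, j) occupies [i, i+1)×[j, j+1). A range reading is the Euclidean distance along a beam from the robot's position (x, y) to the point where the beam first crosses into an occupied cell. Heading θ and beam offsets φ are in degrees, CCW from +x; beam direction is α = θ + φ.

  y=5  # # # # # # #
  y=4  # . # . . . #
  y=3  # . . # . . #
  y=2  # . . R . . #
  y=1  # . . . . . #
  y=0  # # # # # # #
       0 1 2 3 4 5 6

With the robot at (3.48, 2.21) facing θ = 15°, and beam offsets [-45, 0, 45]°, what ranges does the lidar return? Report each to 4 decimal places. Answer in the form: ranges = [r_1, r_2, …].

ranges = [2.4200, 2.6089, 0.9122]

beam 1: φ=-45°, α=330°
  direction (0.8660, -0.5000); cell (3,2); t to first gridline: x 0.6004, y 0.4200 (then +1.1547 / +2.0000)
    (3,1) via y @ 0.4200
    (4,1) via x @ 0.6004
    (5,1) via x @ 1.7551
    (5,0) via y @ 2.4200  # hit
  → r_1 = 2.4200
beam 2: φ=0°, α=15°
  direction (0.9659, 0.2588); cell (3,2); t to first gridline: x 0.5383, y 3.0523 (then +1.0353 / +3.8637)
    (4,2) via x @ 0.5383
    (5,2) via x @ 1.5736
    (6,2) via x @ 2.6089  # hit
  → r_2 = 2.6089
beam 3: φ=45°, α=60°
  direction (0.5000, 0.8660); cell (3,2); t to first gridline: x 1.0400, y 0.9122 (then +2.0000 / +1.1547)
    (3,3) via y @ 0.9122  # hit
  → r_3 = 0.9122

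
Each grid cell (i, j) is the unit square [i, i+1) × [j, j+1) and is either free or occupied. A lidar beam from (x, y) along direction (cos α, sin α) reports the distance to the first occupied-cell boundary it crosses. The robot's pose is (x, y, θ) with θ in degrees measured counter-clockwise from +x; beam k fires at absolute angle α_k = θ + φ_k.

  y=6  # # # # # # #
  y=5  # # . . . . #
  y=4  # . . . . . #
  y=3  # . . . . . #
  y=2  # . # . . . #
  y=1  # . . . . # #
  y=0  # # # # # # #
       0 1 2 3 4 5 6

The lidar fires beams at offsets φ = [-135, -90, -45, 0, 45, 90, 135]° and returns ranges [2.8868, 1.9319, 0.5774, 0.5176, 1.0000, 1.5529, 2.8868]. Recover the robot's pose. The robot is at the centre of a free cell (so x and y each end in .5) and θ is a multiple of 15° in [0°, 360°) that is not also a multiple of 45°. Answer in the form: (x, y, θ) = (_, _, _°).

The pose lattice has 22·16 = 352 candidates. Test each by forward raycasting.
  (4.5, 3.5, 60°): beam 1 = 1.9319 ≠ 2.8868 ✗
  (2.5, 5.5, 75°): beam 1 = 5.0000 ≠ 2.8868 ✗
  (3.5, 5.5, 165°): beam 1 = 1.0000 ≠ 2.8868 ✗
  (1.5, 1.5, 30°): beam 1 = 0.5176 ≠ 2.8868 ✗
  …
  (3.5, 5.5, 105°): r_1=2.8868, r_2=1.9319, r_3=0.5774, r_4=0.5176, r_5=1.0000, r_6=1.5529, r_7=2.8868 — all match ✓
Only this pose fits every beam.

(x, y, θ) = (3.5, 5.5, 105°)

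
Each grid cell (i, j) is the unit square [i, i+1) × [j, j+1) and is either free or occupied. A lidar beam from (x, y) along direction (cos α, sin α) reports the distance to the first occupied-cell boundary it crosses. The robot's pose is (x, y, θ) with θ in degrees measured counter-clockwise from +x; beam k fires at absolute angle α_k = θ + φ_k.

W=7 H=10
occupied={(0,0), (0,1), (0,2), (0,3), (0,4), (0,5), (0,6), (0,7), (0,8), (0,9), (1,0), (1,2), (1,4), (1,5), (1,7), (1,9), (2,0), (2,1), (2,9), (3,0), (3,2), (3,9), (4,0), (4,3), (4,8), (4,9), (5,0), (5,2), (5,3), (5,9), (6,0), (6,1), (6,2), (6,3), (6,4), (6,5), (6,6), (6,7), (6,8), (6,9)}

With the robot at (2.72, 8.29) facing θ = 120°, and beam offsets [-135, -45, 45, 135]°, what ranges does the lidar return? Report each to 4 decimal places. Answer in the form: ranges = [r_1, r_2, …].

beam 1: φ=-135°, α=345°
  dir = (cos 345°, sin 345°) = (0.9659, -0.2588); from cell (2,8)
  next x-line at t=0.2899, next y-line at t=1.1205; Δt_x=1.0353, Δt_y=3.8637
    x: enter (3,8) at t=0.2899
    y: enter (3,7) at t=1.1205
    x: enter (4,7) at t=1.3252
    x: enter (5,7) at t=2.3604
    x: enter (6,7) at t=3.3957 ← occupied
  → r_1 = 3.3957
beam 2: φ=-45°, α=75°
  dir = (cos 75°, sin 75°) = (0.2588, 0.9659); from cell (2,8)
  next x-line at t=1.0818, next y-line at t=0.7350; Δt_x=3.8637, Δt_y=1.0353
    y: enter (2,9) at t=0.7350 ← occupied
  → r_2 = 0.7350
beam 3: φ=45°, α=165°
  dir = (cos 165°, sin 165°) = (-0.9659, 0.2588); from cell (2,8)
  next x-line at t=0.7454, next y-line at t=2.7432; Δt_x=1.0353, Δt_y=3.8637
    x: enter (1,8) at t=0.7454
    x: enter (0,8) at t=1.7807 ← occupied
  → r_3 = 1.7807
beam 4: φ=135°, α=255°
  dir = (cos 255°, sin 255°) = (-0.2588, -0.9659); from cell (2,8)
  next x-line at t=2.7819, next y-line at t=0.3002; Δt_x=3.8637, Δt_y=1.0353
    y: enter (2,7) at t=0.3002
    y: enter (2,6) at t=1.3355
    y: enter (2,5) at t=2.3708
    x: enter (1,5) at t=2.7819 ← occupied
  → r_4 = 2.7819

ranges = [3.3957, 0.7350, 1.7807, 2.7819]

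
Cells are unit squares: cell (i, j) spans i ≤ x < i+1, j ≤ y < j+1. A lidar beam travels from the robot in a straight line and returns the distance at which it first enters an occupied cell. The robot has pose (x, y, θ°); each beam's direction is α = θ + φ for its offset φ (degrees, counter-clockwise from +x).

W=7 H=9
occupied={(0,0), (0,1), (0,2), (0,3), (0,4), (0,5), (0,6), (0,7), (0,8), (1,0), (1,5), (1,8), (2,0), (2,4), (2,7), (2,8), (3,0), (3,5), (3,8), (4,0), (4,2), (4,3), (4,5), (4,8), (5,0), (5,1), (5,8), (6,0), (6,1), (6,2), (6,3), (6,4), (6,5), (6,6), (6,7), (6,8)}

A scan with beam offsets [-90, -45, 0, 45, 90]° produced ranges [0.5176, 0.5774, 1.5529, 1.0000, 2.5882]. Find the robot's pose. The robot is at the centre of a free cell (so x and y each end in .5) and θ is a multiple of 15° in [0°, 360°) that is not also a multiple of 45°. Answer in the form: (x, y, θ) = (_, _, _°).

(x, y, θ) = (3.5, 3.5, 75°)

Enumerate (i+0.5, j+0.5, θ) over the 27 free cells and 16 admissible headings. For each, cast all 5 beams and compare to the given ranges.
  (2.5, 2.5, 75°): beam 1 = 1.5529 ≠ 0.5176 ✗
  (5.5, 5.5, 120°): beam 1 = 0.5774 ≠ 0.5176 ✗
  (5.5, 6.5, 285°): beam 1 = 1.9319 ≠ 0.5176 ✗
  (1.5, 3.5, 255°): beam 3 = 1.9319 ≠ 1.5529 ✗
  (5.5, 4.5, 255°): beam 1 = 1.9319 ≠ 0.5176 ✗
  …
  (3.5, 3.5, 75°): r_1=0.5176, r_2=0.5774, r_3=1.5529, r_4=1.0000, r_5=2.5882 — all match ✓
No second candidate reproduces the full scan.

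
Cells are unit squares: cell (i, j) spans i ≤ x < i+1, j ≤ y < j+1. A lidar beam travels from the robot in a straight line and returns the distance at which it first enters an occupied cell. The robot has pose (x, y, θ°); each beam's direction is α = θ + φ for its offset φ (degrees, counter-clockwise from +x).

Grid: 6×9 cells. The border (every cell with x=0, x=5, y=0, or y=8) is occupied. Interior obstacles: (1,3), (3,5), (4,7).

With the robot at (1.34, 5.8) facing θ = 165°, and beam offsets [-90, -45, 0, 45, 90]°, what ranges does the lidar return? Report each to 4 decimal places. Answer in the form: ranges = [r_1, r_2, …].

beam 1: φ=-90°, α=75°
  cosα=0.2588 sinα=0.9659 | (1,5) | tMaxX 2.5500 tMaxY 0.2071 | tΔX 3.8637 tΔY 1.0353
    t=0.2071 [y] (1,6)
    t=1.2423 [y] (1,7)
    t=2.2776 [y] (1,8) — stop
  → r_1 = 2.2776
beam 2: φ=-45°, α=120°
  cosα=-0.5000 sinα=0.8660 | (1,5) | tMaxX 0.6800 tMaxY 0.2309 | tΔX 2.0000 tΔY 1.1547
    t=0.2309 [y] (1,6)
    t=0.6800 [x] (0,6) — stop
  → r_2 = 0.6800
beam 3: φ=0°, α=165°
  cosα=-0.9659 sinα=0.2588 | (1,5) | tMaxX 0.3520 tMaxY 0.7727 | tΔX 1.0353 tΔY 3.8637
    t=0.3520 [x] (0,5) — stop
  → r_3 = 0.3520
beam 4: φ=45°, α=210°
  cosα=-0.8660 sinα=-0.5000 | (1,5) | tMaxX 0.3926 tMaxY 1.6000 | tΔX 1.1547 tΔY 2.0000
    t=0.3926 [x] (0,5) — stop
  → r_4 = 0.3926
beam 5: φ=90°, α=255°
  cosα=-0.2588 sinα=-0.9659 | (1,5) | tMaxX 1.3137 tMaxY 0.8282 | tΔX 3.8637 tΔY 1.0353
    t=0.8282 [y] (1,4)
    t=1.3137 [x] (0,4) — stop
  → r_5 = 1.3137

ranges = [2.2776, 0.6800, 0.3520, 0.3926, 1.3137]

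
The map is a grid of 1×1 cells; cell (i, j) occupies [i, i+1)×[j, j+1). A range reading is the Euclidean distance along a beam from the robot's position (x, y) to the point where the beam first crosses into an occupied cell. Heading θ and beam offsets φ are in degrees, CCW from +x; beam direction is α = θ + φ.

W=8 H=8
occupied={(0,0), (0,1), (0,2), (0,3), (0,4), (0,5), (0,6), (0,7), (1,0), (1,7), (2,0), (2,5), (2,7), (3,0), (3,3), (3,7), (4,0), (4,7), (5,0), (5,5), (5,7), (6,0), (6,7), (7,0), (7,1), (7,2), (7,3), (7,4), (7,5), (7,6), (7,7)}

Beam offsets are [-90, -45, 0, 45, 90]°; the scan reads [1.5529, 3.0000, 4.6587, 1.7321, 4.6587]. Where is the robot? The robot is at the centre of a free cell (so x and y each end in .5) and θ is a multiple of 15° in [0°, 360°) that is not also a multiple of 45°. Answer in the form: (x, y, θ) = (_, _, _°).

Candidates: 33 free-cell centres × 16 headings = 528 poses. Raycast each; keep the one whose scan matches to 4 dp.
  (5.5, 1.5, 150°): beam 1 = 3.0000 ≠ 1.5529 ✗
  (3.5, 5.5, 210°): beam 1 = 1.7321 ≠ 1.5529 ✗
  (3.5, 2.5, 165°): beam 1 = 0.5176 ≠ 1.5529 ✗
  …
  (5.5, 2.5, 105°): r_1=1.5529, r_2=3.0000, r_3=4.6587, r_4=1.7321, r_5=4.6587 — all match ✓
Only this pose fits every beam.

(x, y, θ) = (5.5, 2.5, 105°)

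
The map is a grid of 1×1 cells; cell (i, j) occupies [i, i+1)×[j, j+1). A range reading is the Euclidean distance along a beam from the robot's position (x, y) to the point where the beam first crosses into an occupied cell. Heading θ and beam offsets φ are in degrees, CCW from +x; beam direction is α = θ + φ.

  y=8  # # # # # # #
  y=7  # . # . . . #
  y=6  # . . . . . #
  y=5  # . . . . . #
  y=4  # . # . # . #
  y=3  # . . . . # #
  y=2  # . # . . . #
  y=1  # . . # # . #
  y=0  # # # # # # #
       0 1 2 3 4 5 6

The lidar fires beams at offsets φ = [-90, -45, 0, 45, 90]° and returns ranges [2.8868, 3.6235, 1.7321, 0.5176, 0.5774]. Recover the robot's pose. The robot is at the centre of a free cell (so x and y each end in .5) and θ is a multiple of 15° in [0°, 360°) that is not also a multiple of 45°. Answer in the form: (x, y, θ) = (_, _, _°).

The pose lattice has 28·16 = 448 candidates. Test each by forward raycasting.
  (5.5, 5.5, 255°): beam 1 = 4.6587 ≠ 2.8868 ✗
  (3.5, 2.5, 75°): beam 1 = 2.5882 ≠ 2.8868 ✗
  (5.5, 2.5, 120°): beam 1 = 0.5774 ≠ 2.8868 ✗
  (2.5, 6.5, 30°): beam 1 = 6.3509 ≠ 2.8868 ✗
  …
  (4.5, 5.5, 210°): r_1=2.8868, r_2=3.6235, r_3=1.7321, r_4=0.5176, r_5=0.5774 — all match ✓
No second candidate reproduces the full scan.

(x, y, θ) = (4.5, 5.5, 210°)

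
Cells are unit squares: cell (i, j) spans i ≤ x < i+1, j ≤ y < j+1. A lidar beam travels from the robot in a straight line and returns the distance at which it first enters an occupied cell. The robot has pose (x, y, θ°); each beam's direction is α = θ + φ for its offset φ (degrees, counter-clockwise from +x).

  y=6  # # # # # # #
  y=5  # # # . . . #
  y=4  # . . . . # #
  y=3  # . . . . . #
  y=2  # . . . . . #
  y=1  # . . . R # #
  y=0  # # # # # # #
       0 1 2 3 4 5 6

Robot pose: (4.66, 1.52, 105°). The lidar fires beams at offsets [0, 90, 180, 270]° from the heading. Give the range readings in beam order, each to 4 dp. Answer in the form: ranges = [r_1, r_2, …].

beam 1: φ=0°, α=105°
  direction (-0.2588, 0.9659); cell (4,1); t to first gridline: x 2.5500, y 0.4969 (then +3.8637 / +1.0353)
    (4,2) via y @ 0.4969
    (4,3) via y @ 1.5322
    (3,3) via x @ 2.5500
    (3,4) via y @ 2.5675
    (3,5) via y @ 3.6028
    (3,6) via y @ 4.6380  # hit
  → r_1 = 4.6380
beam 2: φ=90°, α=195°
  direction (-0.9659, -0.2588); cell (4,1); t to first gridline: x 0.6833, y 2.0091 (then +1.0353 / +3.8637)
    (3,1) via x @ 0.6833
    (2,1) via x @ 1.7186
    (2,0) via y @ 2.0091  # hit
  → r_2 = 2.0091
beam 3: φ=180°, α=285°
  direction (0.2588, -0.9659); cell (4,1); t to first gridline: x 1.3137, y 0.5383 (then +3.8637 / +1.0353)
    (4,0) via y @ 0.5383  # hit
  → r_3 = 0.5383
beam 4: φ=270°, α=15°
  direction (0.9659, 0.2588); cell (4,1); t to first gridline: x 0.3520, y 1.8546 (then +1.0353 / +3.8637)
    (5,1) via x @ 0.3520  # hit
  → r_4 = 0.3520

ranges = [4.6380, 2.0091, 0.5383, 0.3520]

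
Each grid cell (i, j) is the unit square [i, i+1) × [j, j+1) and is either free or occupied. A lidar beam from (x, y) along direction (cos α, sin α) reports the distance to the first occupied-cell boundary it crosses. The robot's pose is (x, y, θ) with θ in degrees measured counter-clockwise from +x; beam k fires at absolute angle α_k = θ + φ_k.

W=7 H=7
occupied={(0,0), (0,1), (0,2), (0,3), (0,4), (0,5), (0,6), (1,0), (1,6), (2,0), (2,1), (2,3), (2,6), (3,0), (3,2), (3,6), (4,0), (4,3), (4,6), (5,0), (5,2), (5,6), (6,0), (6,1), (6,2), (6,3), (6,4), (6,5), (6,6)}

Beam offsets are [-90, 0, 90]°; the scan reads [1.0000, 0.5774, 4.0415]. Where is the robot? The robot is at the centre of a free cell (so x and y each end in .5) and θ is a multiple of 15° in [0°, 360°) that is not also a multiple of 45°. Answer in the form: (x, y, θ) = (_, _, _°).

(x, y, θ) = (4.5, 5.5, 120°)

Candidates: 20 free-cell centres × 16 headings = 320 poses. Raycast each; keep the one whose scan matches to 4 dp.
  (3.5, 5.5, 210°): beam 1 = 0.5774 ≠ 1.0000 ✗
  (3.5, 1.5, 330°): beam 1 = 0.5774 ≠ 1.0000 ✗
  (4.5, 1.5, 120°): beam 2 = 1.0000 ≠ 0.5774 ✗
  (4.5, 4.5, 165°): beam 1 = 1.5529 ≠ 1.0000 ✗
  …
  (4.5, 5.5, 120°): r_1=1.0000, r_2=0.5774, r_3=4.0415 — all match ✓
Only this pose fits every beam.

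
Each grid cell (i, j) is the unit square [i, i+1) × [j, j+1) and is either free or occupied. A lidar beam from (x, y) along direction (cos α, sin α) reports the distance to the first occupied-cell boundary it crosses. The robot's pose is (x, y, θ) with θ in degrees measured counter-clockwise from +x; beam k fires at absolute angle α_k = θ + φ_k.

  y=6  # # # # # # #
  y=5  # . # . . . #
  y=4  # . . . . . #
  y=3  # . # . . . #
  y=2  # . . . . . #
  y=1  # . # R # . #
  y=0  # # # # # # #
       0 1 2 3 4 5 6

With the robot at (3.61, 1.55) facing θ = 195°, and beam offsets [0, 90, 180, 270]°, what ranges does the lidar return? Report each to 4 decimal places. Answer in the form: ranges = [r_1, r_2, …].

beam 1: φ=0°, α=195°
  direction (-0.9659, -0.2588); cell (3,1); t to first gridline: x 0.6315, y 2.1250 (then +1.0353 / +3.8637)
    (2,1) via x @ 0.6315  # hit
  → r_1 = 0.6315
beam 2: φ=90°, α=285°
  direction (0.2588, -0.9659); cell (3,1); t to first gridline: x 1.5068, y 0.5694 (then +3.8637 / +1.0353)
    (3,0) via y @ 0.5694  # hit
  → r_2 = 0.5694
beam 3: φ=180°, α=15°
  direction (0.9659, 0.2588); cell (3,1); t to first gridline: x 0.4038, y 1.7387 (then +1.0353 / +3.8637)
    (4,1) via x @ 0.4038  # hit
  → r_3 = 0.4038
beam 4: φ=270°, α=105°
  direction (-0.2588, 0.9659); cell (3,1); t to first gridline: x 2.3569, y 0.4659 (then +3.8637 / +1.0353)
    (3,2) via y @ 0.4659
    (3,3) via y @ 1.5012
    (2,3) via x @ 2.3569  # hit
  → r_4 = 2.3569

ranges = [0.6315, 0.5694, 0.4038, 2.3569]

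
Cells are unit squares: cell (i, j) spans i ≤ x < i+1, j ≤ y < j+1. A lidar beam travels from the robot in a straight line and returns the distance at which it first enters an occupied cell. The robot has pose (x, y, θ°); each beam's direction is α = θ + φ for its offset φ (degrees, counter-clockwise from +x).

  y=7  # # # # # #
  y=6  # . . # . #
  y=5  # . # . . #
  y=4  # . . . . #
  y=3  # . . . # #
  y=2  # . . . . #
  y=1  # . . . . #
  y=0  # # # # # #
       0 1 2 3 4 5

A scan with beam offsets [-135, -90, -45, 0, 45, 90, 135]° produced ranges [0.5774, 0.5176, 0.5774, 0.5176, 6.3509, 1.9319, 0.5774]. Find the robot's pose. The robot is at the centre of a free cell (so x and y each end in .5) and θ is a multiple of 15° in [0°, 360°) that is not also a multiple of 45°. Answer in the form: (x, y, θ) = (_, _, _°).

(x, y, θ) = (4.5, 6.5, 195°)

Candidates: 21 free-cell centres × 16 headings = 336 poses. Raycast each; keep the one whose scan matches to 4 dp.
  (2.5, 6.5, 345°): beam 1 = 1.7321 ≠ 0.5774 ✗
  (4.5, 2.5, 240°): beam 1 = 0.5176 ≠ 0.5774 ✗
  (1.5, 5.5, 240°): beam 1 = 1.5529 ≠ 0.5774 ✗
  …
  (4.5, 6.5, 195°): r_1=0.5774, r_2=0.5176, r_3=0.5774, r_4=0.5176, r_5=6.3509, r_6=1.9319, r_7=0.5774 — all match ✓
Unique over the lattice → pose = (4.5, 6.5, 195°).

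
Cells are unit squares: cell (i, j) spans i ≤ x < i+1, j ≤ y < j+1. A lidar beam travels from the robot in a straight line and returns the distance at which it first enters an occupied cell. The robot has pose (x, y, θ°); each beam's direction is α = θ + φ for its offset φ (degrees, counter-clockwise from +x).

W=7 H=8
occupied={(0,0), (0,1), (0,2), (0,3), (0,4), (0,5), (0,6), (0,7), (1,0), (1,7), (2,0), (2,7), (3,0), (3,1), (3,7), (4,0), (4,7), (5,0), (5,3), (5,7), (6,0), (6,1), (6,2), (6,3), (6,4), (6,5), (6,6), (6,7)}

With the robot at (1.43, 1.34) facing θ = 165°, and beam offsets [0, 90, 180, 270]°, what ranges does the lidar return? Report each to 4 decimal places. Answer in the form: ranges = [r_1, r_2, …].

ranges = [0.4452, 0.3520, 1.3137, 5.8597]

beam 1: φ=0°, α=165°
  d=(-0.9659,0.2588)  start (1,1)  tX=0.4452 tY=2.5500  stride 1/|dx|=1.0353 1/|dy|=3.8637
    cross x-line → (0,1), t=0.4452 (wall)
  → r_1 = 0.4452
beam 2: φ=90°, α=255°
  d=(-0.2588,-0.9659)  start (1,1)  tX=1.6614 tY=0.3520  stride 1/|dx|=3.8637 1/|dy|=1.0353
    cross y-line → (1,0), t=0.3520 (wall)
  → r_2 = 0.3520
beam 3: φ=180°, α=345°
  d=(0.9659,-0.2588)  start (1,1)  tX=0.5901 tY=1.3137  stride 1/|dx|=1.0353 1/|dy|=3.8637
    cross x-line → (2,1), t=0.5901
    cross y-line → (2,0), t=1.3137 (wall)
  → r_3 = 1.3137
beam 4: φ=270°, α=75°
  d=(0.2588,0.9659)  start (1,1)  tX=2.2023 tY=0.6833  stride 1/|dx|=3.8637 1/|dy|=1.0353
    cross y-line → (1,2), t=0.6833
    cross y-line → (1,3), t=1.7186
    cross x-line → (2,3), t=2.2023
    cross y-line → (2,4), t=2.7538
    cross y-line → (2,5), t=3.7891
    cross y-line → (2,6), t=4.8244
    cross y-line → (2,7), t=5.8597 (wall)
  → r_4 = 5.8597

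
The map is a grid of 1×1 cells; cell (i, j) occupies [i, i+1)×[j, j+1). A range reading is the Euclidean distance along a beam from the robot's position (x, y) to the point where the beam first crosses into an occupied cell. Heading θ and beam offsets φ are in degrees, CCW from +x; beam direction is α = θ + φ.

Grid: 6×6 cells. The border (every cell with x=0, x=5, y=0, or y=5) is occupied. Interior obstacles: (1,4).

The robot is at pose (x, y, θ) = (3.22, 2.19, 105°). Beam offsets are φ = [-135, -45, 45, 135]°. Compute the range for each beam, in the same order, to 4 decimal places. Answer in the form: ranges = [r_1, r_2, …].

beam 1: φ=-135°, α=330°
  cosα=0.8660 sinα=-0.5000 | (3,2) | tMaxX 0.9007 tMaxY 0.3800 | tΔX 1.1547 tΔY 2.0000
    t=0.3800 [y] (3,1)
    t=0.9007 [x] (4,1)
    t=2.0554 [x] (5,1) — stop
  → r_1 = 2.0554
beam 2: φ=-45°, α=60°
  cosα=0.5000 sinα=0.8660 | (3,2) | tMaxX 1.5600 tMaxY 0.9353 | tΔX 2.0000 tΔY 1.1547
    t=0.9353 [y] (3,3)
    t=1.5600 [x] (4,3)
    t=2.0900 [y] (4,4)
    t=3.2447 [y] (4,5) — stop
  → r_2 = 3.2447
beam 3: φ=45°, α=150°
  cosα=-0.8660 sinα=0.5000 | (3,2) | tMaxX 0.2540 tMaxY 1.6200 | tΔX 1.1547 tΔY 2.0000
    t=0.2540 [x] (2,2)
    t=1.4087 [x] (1,2)
    t=1.6200 [y] (1,3)
    t=2.5634 [x] (0,3) — stop
  → r_3 = 2.5634
beam 4: φ=135°, α=240°
  cosα=-0.5000 sinα=-0.8660 | (3,2) | tMaxX 0.4400 tMaxY 0.2194 | tΔX 2.0000 tΔY 1.1547
    t=0.2194 [y] (3,1)
    t=0.4400 [x] (2,1)
    t=1.3741 [y] (2,0) — stop
  → r_4 = 1.3741

ranges = [2.0554, 3.2447, 2.5634, 1.3741]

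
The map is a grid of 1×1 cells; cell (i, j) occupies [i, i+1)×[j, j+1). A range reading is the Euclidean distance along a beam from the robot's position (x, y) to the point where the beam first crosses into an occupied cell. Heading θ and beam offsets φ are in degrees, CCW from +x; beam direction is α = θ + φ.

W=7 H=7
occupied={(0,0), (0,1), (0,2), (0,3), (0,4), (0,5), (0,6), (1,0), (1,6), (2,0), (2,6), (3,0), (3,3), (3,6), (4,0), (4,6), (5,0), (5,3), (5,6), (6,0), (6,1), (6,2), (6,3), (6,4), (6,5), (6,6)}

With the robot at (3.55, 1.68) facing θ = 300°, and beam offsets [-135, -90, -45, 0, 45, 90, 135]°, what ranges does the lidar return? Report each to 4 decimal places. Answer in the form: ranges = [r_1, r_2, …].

ranges = [2.6400, 1.3600, 0.7040, 0.7852, 2.5364, 2.6400, 1.3666]

beam 1: φ=-135°, α=165°
  cosα=-0.9659 sinα=0.2588 | (3,1) | tMaxX 0.5694 tMaxY 1.2364 | tΔX 1.0353 tΔY 3.8637
    t=0.5694 [x] (2,1)
    t=1.2364 [y] (2,2)
    t=1.6047 [x] (1,2)
    t=2.6400 [x] (0,2) — stop
  → r_1 = 2.6400
beam 2: φ=-90°, α=210°
  cosα=-0.8660 sinα=-0.5000 | (3,1) | tMaxX 0.6351 tMaxY 1.3600 | tΔX 1.1547 tΔY 2.0000
    t=0.6351 [x] (2,1)
    t=1.3600 [y] (2,0) — stop
  → r_2 = 1.3600
beam 3: φ=-45°, α=255°
  cosα=-0.2588 sinα=-0.9659 | (3,1) | tMaxX 2.1250 tMaxY 0.7040 | tΔX 3.8637 tΔY 1.0353
    t=0.7040 [y] (3,0) — stop
  → r_3 = 0.7040
beam 4: φ=0°, α=300°
  cosα=0.5000 sinα=-0.8660 | (3,1) | tMaxX 0.9000 tMaxY 0.7852 | tΔX 2.0000 tΔY 1.1547
    t=0.7852 [y] (3,0) — stop
  → r_4 = 0.7852
beam 5: φ=45°, α=345°
  cosα=0.9659 sinα=-0.2588 | (3,1) | tMaxX 0.4659 tMaxY 2.6273 | tΔX 1.0353 tΔY 3.8637
    t=0.4659 [x] (4,1)
    t=1.5012 [x] (5,1)
    t=2.5364 [x] (6,1) — stop
  → r_5 = 2.5364
beam 6: φ=90°, α=30°
  cosα=0.8660 sinα=0.5000 | (3,1) | tMaxX 0.5196 tMaxY 0.6400 | tΔX 1.1547 tΔY 2.0000
    t=0.5196 [x] (4,1)
    t=0.6400 [y] (4,2)
    t=1.6743 [x] (5,2)
    t=2.6400 [y] (5,3) — stop
  → r_6 = 2.6400
beam 7: φ=135°, α=75°
  cosα=0.2588 sinα=0.9659 | (3,1) | tMaxX 1.7387 tMaxY 0.3313 | tΔX 3.8637 tΔY 1.0353
    t=0.3313 [y] (3,2)
    t=1.3666 [y] (3,3) — stop
  → r_7 = 1.3666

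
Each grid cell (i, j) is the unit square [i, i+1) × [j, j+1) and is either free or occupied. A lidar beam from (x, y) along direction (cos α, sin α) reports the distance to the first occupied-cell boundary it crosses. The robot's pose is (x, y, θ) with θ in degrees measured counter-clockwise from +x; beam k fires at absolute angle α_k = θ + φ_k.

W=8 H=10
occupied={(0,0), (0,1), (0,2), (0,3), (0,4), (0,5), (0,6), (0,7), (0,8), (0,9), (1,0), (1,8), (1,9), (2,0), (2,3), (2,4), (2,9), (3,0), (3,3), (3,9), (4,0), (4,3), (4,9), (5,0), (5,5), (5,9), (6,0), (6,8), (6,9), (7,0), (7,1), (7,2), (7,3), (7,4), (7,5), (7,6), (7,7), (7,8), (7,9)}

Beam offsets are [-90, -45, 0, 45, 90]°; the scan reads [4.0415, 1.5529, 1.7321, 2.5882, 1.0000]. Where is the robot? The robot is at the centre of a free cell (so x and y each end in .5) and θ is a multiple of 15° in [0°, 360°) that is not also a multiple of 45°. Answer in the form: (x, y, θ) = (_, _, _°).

(x, y, θ) = (3.5, 1.5, 120°)

The pose lattice has 41·16 = 656 candidates. Test each by forward raycasting.
  (1.5, 3.5, 150°): beam 1 = 1.0000 ≠ 4.0415 ✗
  (4.5, 5.5, 285°): beam 1 = 1.9319 ≠ 4.0415 ✗
  (4.5, 5.5, 255°): beam 1 = 3.6235 ≠ 4.0415 ✗
  …
  (3.5, 1.5, 120°): r_1=4.0415, r_2=1.5529, r_3=1.7321, r_4=2.5882, r_5=1.0000 — all match ✓
Only this pose fits every beam.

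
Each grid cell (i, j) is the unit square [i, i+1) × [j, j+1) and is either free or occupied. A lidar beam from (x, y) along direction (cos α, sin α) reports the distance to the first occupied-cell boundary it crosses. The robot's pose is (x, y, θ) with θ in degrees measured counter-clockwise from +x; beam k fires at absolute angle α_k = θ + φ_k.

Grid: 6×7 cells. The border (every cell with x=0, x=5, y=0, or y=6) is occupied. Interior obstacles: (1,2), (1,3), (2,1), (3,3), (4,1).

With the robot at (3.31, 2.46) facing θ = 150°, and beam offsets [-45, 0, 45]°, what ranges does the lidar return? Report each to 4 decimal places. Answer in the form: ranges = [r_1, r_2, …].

beam 1: φ=-45°, α=105°
  direction (-0.2588, 0.9659); cell (3,2); t to first gridline: x 1.1977, y 0.5590 (then +3.8637 / +1.0353)
    (3,3) via y @ 0.5590  # hit
  → r_1 = 0.5590
beam 2: φ=0°, α=150°
  direction (-0.8660, 0.5000); cell (3,2); t to first gridline: x 0.3580, y 1.0800 (then +1.1547 / +2.0000)
    (2,2) via x @ 0.3580
    (2,3) via y @ 1.0800
    (1,3) via x @ 1.5127  # hit
  → r_2 = 1.5127
beam 3: φ=45°, α=195°
  direction (-0.9659, -0.2588); cell (3,2); t to first gridline: x 0.3209, y 1.7773 (then +1.0353 / +3.8637)
    (2,2) via x @ 0.3209
    (1,2) via x @ 1.3562  # hit
  → r_3 = 1.3562

ranges = [0.5590, 1.5127, 1.3562]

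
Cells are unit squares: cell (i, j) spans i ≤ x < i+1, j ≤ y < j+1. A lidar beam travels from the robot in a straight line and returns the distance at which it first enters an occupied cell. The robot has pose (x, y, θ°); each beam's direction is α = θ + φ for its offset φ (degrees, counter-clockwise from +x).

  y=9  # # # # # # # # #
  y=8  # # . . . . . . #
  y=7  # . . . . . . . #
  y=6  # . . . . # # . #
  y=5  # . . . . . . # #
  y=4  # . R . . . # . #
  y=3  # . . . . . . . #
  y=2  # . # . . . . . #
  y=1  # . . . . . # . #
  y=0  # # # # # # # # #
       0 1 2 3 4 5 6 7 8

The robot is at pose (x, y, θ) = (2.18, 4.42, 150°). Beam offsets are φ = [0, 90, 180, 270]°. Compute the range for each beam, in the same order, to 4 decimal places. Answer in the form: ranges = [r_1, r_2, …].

ranges = [1.3625, 2.3600, 4.8400, 5.2885]

beam 1: φ=0°, α=150°
  dir = (cos 150°, sin 150°) = (-0.8660, 0.5000); from cell (2,4)
  next x-line at t=0.2078, next y-line at t=1.1600; Δt_x=1.1547, Δt_y=2.0000
    x: enter (1,4) at t=0.2078
    y: enter (1,5) at t=1.1600
    x: enter (0,5) at t=1.3625 ← occupied
  → r_1 = 1.3625
beam 2: φ=90°, α=240°
  dir = (cos 240°, sin 240°) = (-0.5000, -0.8660); from cell (2,4)
  next x-line at t=0.3600, next y-line at t=0.4850; Δt_x=2.0000, Δt_y=1.1547
    x: enter (1,4) at t=0.3600
    y: enter (1,3) at t=0.4850
    y: enter (1,2) at t=1.6397
    x: enter (0,2) at t=2.3600 ← occupied
  → r_2 = 2.3600
beam 3: φ=180°, α=330°
  dir = (cos 330°, sin 330°) = (0.8660, -0.5000); from cell (2,4)
  next x-line at t=0.9469, next y-line at t=0.8400; Δt_x=1.1547, Δt_y=2.0000
    y: enter (2,3) at t=0.8400
    x: enter (3,3) at t=0.9469
    x: enter (4,3) at t=2.1016
    y: enter (4,2) at t=2.8400
    x: enter (5,2) at t=3.2563
    x: enter (6,2) at t=4.4110
    y: enter (6,1) at t=4.8400 ← occupied
  → r_3 = 4.8400
beam 4: φ=270°, α=60°
  dir = (cos 60°, sin 60°) = (0.5000, 0.8660); from cell (2,4)
  next x-line at t=1.6400, next y-line at t=0.6697; Δt_x=2.0000, Δt_y=1.1547
    y: enter (2,5) at t=0.6697
    x: enter (3,5) at t=1.6400
    y: enter (3,6) at t=1.8244
    y: enter (3,7) at t=2.9791
    x: enter (4,7) at t=3.6400
    y: enter (4,8) at t=4.1338
    y: enter (4,9) at t=5.2885 ← occupied
  → r_4 = 5.2885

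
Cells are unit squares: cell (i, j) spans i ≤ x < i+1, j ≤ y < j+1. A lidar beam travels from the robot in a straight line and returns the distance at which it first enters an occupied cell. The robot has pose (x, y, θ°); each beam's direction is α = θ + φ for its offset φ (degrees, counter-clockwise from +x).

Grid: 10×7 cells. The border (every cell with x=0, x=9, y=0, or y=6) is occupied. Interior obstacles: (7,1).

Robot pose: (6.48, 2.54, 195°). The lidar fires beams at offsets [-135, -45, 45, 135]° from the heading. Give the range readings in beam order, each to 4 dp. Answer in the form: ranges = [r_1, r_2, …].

beam 1: φ=-135°, α=60°
  d=(0.5000,0.8660)  start (6,2)  tX=1.0400 tY=0.5312  stride 1/|dx|=2.0000 1/|dy|=1.1547
    cross y-line → (6,3), t=0.5312
    cross x-line → (7,3), t=1.0400
    cross y-line → (7,4), t=1.6859
    cross y-line → (7,5), t=2.8406
    cross x-line → (8,5), t=3.0400
    cross y-line → (8,6), t=3.9953 (wall)
  → r_1 = 3.9953
beam 2: φ=-45°, α=150°
  d=(-0.8660,0.5000)  start (6,2)  tX=0.5543 tY=0.9200  stride 1/|dx|=1.1547 1/|dy|=2.0000
    cross x-line → (5,2), t=0.5543
    cross y-line → (5,3), t=0.9200
    cross x-line → (4,3), t=1.7090
    cross x-line → (3,3), t=2.8637
    cross y-line → (3,4), t=2.9200
    cross x-line → (2,4), t=4.0184
    cross y-line → (2,5), t=4.9200
    cross x-line → (1,5), t=5.1731
    cross x-line → (0,5), t=6.3278 (wall)
  → r_2 = 6.3278
beam 3: φ=45°, α=240°
  d=(-0.5000,-0.8660)  start (6,2)  tX=0.9600 tY=0.6235  stride 1/|dx|=2.0000 1/|dy|=1.1547
    cross y-line → (6,1), t=0.6235
    cross x-line → (5,1), t=0.9600
    cross y-line → (5,0), t=1.7782 (wall)
  → r_3 = 1.7782
beam 4: φ=135°, α=330°
  d=(0.8660,-0.5000)  start (6,2)  tX=0.6004 tY=1.0800  stride 1/|dx|=1.1547 1/|dy|=2.0000
    cross x-line → (7,2), t=0.6004
    cross y-line → (7,1), t=1.0800 (wall)
  → r_4 = 1.0800

ranges = [3.9953, 6.3278, 1.7782, 1.0800]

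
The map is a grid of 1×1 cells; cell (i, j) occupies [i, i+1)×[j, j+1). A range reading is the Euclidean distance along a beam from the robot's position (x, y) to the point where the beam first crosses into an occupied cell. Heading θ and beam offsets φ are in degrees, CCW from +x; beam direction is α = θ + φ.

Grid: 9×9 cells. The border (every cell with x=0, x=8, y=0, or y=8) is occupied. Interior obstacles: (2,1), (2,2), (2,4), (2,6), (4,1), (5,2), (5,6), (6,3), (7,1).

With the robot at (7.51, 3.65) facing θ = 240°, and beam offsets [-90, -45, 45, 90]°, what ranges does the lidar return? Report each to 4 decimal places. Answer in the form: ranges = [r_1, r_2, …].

beam 1: φ=-90°, α=150°
  direction (-0.8660, 0.5000); cell (7,3); t to first gridline: x 0.5889, y 0.7000 (then +1.1547 / +2.0000)
    (6,3) via x @ 0.5889  # hit
  → r_1 = 0.5889
beam 2: φ=-45°, α=195°
  direction (-0.9659, -0.2588); cell (7,3); t to first gridline: x 0.5280, y 2.5114 (then +1.0353 / +3.8637)
    (6,3) via x @ 0.5280  # hit
  → r_2 = 0.5280
beam 3: φ=45°, α=285°
  direction (0.2588, -0.9659); cell (7,3); t to first gridline: x 1.8932, y 0.6729 (then +3.8637 / +1.0353)
    (7,2) via y @ 0.6729
    (7,1) via y @ 1.7082  # hit
  → r_3 = 1.7082
beam 4: φ=90°, α=330°
  direction (0.8660, -0.5000); cell (7,3); t to first gridline: x 0.5658, y 1.3000 (then +1.1547 / +2.0000)
    (8,3) via x @ 0.5658  # hit
  → r_4 = 0.5658

ranges = [0.5889, 0.5280, 1.7082, 0.5658]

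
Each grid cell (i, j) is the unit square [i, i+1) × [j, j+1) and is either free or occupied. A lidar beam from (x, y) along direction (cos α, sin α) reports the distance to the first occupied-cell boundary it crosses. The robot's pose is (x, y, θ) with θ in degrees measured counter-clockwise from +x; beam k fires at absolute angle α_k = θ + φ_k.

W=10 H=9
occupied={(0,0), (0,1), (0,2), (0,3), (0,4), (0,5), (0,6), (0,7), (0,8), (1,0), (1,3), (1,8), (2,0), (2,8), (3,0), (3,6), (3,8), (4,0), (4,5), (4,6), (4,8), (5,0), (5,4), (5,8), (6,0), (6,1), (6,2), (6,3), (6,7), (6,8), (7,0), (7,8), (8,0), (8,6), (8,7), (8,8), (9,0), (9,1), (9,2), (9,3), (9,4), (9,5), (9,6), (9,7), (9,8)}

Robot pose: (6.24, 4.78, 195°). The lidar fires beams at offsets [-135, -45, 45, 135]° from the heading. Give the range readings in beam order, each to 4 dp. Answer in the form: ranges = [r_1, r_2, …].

ranges = [3.5200, 0.2771, 0.4800, 3.1870]

beam 1: φ=-135°, α=60°
  d=(0.5000,0.8660)  start (6,4)  tX=1.5200 tY=0.2540  stride 1/|dx|=2.0000 1/|dy|=1.1547
    cross y-line → (6,5), t=0.2540
    cross y-line → (6,6), t=1.4087
    cross x-line → (7,6), t=1.5200
    cross y-line → (7,7), t=2.5634
    cross x-line → (8,7), t=3.5200 (wall)
  → r_1 = 3.5200
beam 2: φ=-45°, α=150°
  d=(-0.8660,0.5000)  start (6,4)  tX=0.2771 tY=0.4400  stride 1/|dx|=1.1547 1/|dy|=2.0000
    cross x-line → (5,4), t=0.2771 (wall)
  → r_2 = 0.2771
beam 3: φ=45°, α=240°
  d=(-0.5000,-0.8660)  start (6,4)  tX=0.4800 tY=0.9007  stride 1/|dx|=2.0000 1/|dy|=1.1547
    cross x-line → (5,4), t=0.4800 (wall)
  → r_3 = 0.4800
beam 4: φ=135°, α=330°
  d=(0.8660,-0.5000)  start (6,4)  tX=0.8776 tY=1.5600  stride 1/|dx|=1.1547 1/|dy|=2.0000
    cross x-line → (7,4), t=0.8776
    cross y-line → (7,3), t=1.5600
    cross x-line → (8,3), t=2.0323
    cross x-line → (9,3), t=3.1870 (wall)
  → r_4 = 3.1870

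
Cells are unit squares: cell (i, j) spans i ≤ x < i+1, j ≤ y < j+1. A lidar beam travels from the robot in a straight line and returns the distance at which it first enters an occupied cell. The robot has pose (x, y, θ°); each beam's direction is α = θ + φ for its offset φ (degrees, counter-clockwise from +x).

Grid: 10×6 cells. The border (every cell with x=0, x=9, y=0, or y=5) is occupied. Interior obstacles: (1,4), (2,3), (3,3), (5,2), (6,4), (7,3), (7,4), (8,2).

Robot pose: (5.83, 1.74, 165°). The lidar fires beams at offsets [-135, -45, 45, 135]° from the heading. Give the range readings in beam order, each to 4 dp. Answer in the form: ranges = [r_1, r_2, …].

ranges = [2.5057, 0.3002, 1.4800, 0.8545]

beam 1: φ=-135°, α=30°
  d=(0.8660,0.5000)  start (5,1)  tX=0.1963 tY=0.5200  stride 1/|dx|=1.1547 1/|dy|=2.0000
    cross x-line → (6,1), t=0.1963
    cross y-line → (6,2), t=0.5200
    cross x-line → (7,2), t=1.3510
    cross x-line → (8,2), t=2.5057 (wall)
  → r_1 = 2.5057
beam 2: φ=-45°, α=120°
  d=(-0.5000,0.8660)  start (5,1)  tX=1.6600 tY=0.3002  stride 1/|dx|=2.0000 1/|dy|=1.1547
    cross y-line → (5,2), t=0.3002 (wall)
  → r_2 = 0.3002
beam 3: φ=45°, α=210°
  d=(-0.8660,-0.5000)  start (5,1)  tX=0.9584 tY=1.4800  stride 1/|dx|=1.1547 1/|dy|=2.0000
    cross x-line → (4,1), t=0.9584
    cross y-line → (4,0), t=1.4800 (wall)
  → r_3 = 1.4800
beam 4: φ=135°, α=300°
  d=(0.5000,-0.8660)  start (5,1)  tX=0.3400 tY=0.8545  stride 1/|dx|=2.0000 1/|dy|=1.1547
    cross x-line → (6,1), t=0.3400
    cross y-line → (6,0), t=0.8545 (wall)
  → r_4 = 0.8545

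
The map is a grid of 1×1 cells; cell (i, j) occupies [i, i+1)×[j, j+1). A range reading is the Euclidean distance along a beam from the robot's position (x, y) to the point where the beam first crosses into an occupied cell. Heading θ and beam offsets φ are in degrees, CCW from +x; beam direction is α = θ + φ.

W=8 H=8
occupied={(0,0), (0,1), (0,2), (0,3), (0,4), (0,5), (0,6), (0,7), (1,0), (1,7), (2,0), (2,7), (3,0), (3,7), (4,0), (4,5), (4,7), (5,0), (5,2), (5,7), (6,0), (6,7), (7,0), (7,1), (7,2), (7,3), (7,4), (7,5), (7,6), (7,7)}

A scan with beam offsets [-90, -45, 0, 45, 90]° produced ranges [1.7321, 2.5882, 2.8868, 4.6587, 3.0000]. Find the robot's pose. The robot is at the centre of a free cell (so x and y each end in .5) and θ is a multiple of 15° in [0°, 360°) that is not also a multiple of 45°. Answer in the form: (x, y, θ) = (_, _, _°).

The pose lattice has 34·16 = 544 candidates. Test each by forward raycasting.
  (6.5, 3.5, 345°): beam 1 = 2.5882 ≠ 1.7321 ✗
  (2.5, 3.5, 330°): beam 1 = 2.8868 ≠ 1.7321 ✗
  (5.5, 5.5, 75°): beam 1 = 1.5529 ≠ 1.7321 ✗
  (6.5, 3.5, 30°): beam 1 = 1.0000 ≠ 1.7321 ✗
  …
  (3.5, 5.5, 210°): r_1=1.7321, r_2=2.5882, r_3=2.8868, r_4=4.6587, r_5=3.0000 — all match ✓
No second candidate reproduces the full scan.

(x, y, θ) = (3.5, 5.5, 210°)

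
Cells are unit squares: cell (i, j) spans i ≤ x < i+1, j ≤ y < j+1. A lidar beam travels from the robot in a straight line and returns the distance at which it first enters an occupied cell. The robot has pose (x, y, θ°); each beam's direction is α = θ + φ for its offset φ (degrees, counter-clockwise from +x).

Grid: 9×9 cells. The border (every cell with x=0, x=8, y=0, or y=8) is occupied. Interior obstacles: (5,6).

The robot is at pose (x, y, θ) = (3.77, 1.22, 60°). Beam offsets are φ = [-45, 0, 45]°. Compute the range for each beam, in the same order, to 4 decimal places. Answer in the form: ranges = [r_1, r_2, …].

ranges = [4.3792, 7.8289, 7.0192]

beam 1: φ=-45°, α=15°
  direction (0.9659, 0.2588); cell (3,1); t to first gridline: x 0.2381, y 3.0137 (then +1.0353 / +3.8637)
    (4,1) via x @ 0.2381
    (5,1) via x @ 1.2734
    (6,1) via x @ 2.3087
    (6,2) via y @ 3.0137
    (7,2) via x @ 3.3439
    (8,2) via x @ 4.3792  # hit
  → r_1 = 4.3792
beam 2: φ=0°, α=60°
  direction (0.5000, 0.8660); cell (3,1); t to first gridline: x 0.4600, y 0.9007 (then +2.0000 / +1.1547)
    (4,1) via x @ 0.4600
    (4,2) via y @ 0.9007
    (4,3) via y @ 2.0554
    (5,3) via x @ 2.4600
    (5,4) via y @ 3.2101
    (5,5) via y @ 4.3648
    (6,5) via x @ 4.4600
    (6,6) via y @ 5.5195
    (7,6) via x @ 6.4600
    (7,7) via y @ 6.6742
    (7,8) via y @ 7.8289  # hit
  → r_2 = 7.8289
beam 3: φ=45°, α=105°
  direction (-0.2588, 0.9659); cell (3,1); t to first gridline: x 2.9751, y 0.8075 (then +3.8637 / +1.0353)
    (3,2) via y @ 0.8075
    (3,3) via y @ 1.8428
    (3,4) via y @ 2.8781
    (2,4) via x @ 2.9751
    (2,5) via y @ 3.9133
    (2,6) via y @ 4.9486
    (2,7) via y @ 5.9839
    (1,7) via x @ 6.8388
    (1,8) via y @ 7.0192  # hit
  → r_3 = 7.0192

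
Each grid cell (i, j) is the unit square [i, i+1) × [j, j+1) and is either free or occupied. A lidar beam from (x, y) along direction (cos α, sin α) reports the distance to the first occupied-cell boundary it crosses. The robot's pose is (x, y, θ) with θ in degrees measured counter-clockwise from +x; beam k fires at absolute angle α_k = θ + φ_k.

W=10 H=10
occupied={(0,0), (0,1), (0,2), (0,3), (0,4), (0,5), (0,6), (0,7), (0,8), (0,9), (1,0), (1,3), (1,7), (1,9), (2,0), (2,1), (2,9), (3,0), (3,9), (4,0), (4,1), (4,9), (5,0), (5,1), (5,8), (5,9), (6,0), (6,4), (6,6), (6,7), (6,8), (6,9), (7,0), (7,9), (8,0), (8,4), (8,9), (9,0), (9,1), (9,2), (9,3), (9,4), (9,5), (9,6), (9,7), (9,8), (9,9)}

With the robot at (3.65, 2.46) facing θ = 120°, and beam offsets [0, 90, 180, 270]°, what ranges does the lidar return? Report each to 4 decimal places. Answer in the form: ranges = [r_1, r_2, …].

ranges = [5.2423, 0.9200, 0.7000, 3.0800]

beam 1: φ=0°, α=120°
  cosα=-0.5000 sinα=0.8660 | (3,2) | tMaxX 1.3000 tMaxY 0.6235 | tΔX 2.0000 tΔY 1.1547
    t=0.6235 [y] (3,3)
    t=1.3000 [x] (2,3)
    t=1.7782 [y] (2,4)
    t=2.9329 [y] (2,5)
    t=3.3000 [x] (1,5)
    t=4.0876 [y] (1,6)
    t=5.2423 [y] (1,7) — stop
  → r_1 = 5.2423
beam 2: φ=90°, α=210°
  cosα=-0.8660 sinα=-0.5000 | (3,2) | tMaxX 0.7506 tMaxY 0.9200 | tΔX 1.1547 tΔY 2.0000
    t=0.7506 [x] (2,2)
    t=0.9200 [y] (2,1) — stop
  → r_2 = 0.9200
beam 3: φ=180°, α=300°
  cosα=0.5000 sinα=-0.8660 | (3,2) | tMaxX 0.7000 tMaxY 0.5312 | tΔX 2.0000 tΔY 1.1547
    t=0.5312 [y] (3,1)
    t=0.7000 [x] (4,1) — stop
  → r_3 = 0.7000
beam 4: φ=270°, α=30°
  cosα=0.8660 sinα=0.5000 | (3,2) | tMaxX 0.4041 tMaxY 1.0800 | tΔX 1.1547 tΔY 2.0000
    t=0.4041 [x] (4,2)
    t=1.0800 [y] (4,3)
    t=1.5588 [x] (5,3)
    t=2.7135 [x] (6,3)
    t=3.0800 [y] (6,4) — stop
  → r_4 = 3.0800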